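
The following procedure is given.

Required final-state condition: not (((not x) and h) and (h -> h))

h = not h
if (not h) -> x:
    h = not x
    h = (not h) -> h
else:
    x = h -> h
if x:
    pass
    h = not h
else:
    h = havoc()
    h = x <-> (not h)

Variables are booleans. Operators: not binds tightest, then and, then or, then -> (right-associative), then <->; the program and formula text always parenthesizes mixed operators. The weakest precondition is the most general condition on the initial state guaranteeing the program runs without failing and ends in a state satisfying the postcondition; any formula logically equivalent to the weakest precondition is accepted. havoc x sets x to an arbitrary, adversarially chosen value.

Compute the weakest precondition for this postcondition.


Working backward. After the program, the postcondition not (((not x) and h) and (h -> h)) must hold; in canonical form it is not ((not x) and h).
Then branch requires not ((not x) and (not h)); else branch requires x.
Before the if: (x -> (not ((not x) and (not h)))) and ((not x) -> x)
Then branch requires (x -> (not ((not x) and (not (x -> (not x)))))) and ((not x) -> x); else branch requires true.
Before the if: ((not h) -> x) -> ((x -> (not ((not x) and (not (x -> (not x)))))) and ((not x) -> x))
Before h := not h: (h -> x) -> ((x -> (not ((not x) and (not (x -> (not x)))))) and ((not x) -> x))
Answer: WP = (h -> x) -> ((x -> (not ((not x) and (not (x -> (not x)))))) and ((not x) -> x))


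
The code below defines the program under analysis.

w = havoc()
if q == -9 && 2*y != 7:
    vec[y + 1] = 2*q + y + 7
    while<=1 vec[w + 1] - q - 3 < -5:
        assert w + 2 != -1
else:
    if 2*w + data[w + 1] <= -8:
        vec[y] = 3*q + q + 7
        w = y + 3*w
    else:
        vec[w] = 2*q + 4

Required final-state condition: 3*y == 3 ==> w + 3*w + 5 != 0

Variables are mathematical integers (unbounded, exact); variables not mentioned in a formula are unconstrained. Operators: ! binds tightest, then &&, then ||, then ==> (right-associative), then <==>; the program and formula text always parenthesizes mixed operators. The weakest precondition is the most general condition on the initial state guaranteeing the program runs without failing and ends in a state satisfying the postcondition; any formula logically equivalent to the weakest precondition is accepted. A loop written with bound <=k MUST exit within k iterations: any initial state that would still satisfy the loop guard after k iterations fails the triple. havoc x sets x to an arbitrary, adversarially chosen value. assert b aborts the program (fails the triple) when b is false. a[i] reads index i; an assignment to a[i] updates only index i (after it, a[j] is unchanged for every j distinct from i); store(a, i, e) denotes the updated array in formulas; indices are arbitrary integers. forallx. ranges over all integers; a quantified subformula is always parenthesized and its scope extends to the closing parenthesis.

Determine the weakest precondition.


Working backward. After the program, the postcondition 3*y == 3 ==> w + 3*w + 5 != 0 must hold; in canonical form it is 3*y == 3 ==> 4*w != -5.
Then branch requires (store(vec, y + 1, 2*q + y + 7)[w + 1] < q - 2 ==> (w != -3 && (!(store(vec, y + 1, 2*q + y + 7)[w + 1] < q - 2)) && (3*y == 3 ==> 4*w != -5))) && ((!(store(vec, y + 1, 2*q + y + 7)[w + 1] < q - 2)) ==> (3*y == 3 ==> 4*w != -5)); else branch requires (data[w + 1] + 2*w <= -8 ==> (3*y == 3 ==> 12*w + 4*y != -5)) && ((!(data[w + 1] + 2*w <= -8)) ==> (3*y == 3 ==> 4*w != -5)).
Before the if: ((q == -9 && 2*y != 7) ==> ((store(vec, y + 1, 2*q + y + 7)[w + 1] < q - 2 ==> (w != -3 && (!(store(vec, y + 1, 2*q + y + 7)[w + 1] < q - 2)) && (3*y == 3 ==> 4*w != -5))) && ((!(store(vec, y + 1, 2*q + y + 7)[w + 1] < q - 2)) ==> (3*y == 3 ==> 4*w != -5)))) && ((!(q == -9 && 2*y != 7)) ==> ((data[w + 1] + 2*w <= -8 ==> (3*y == 3 ==> 12*w + 4*y != -5)) && ((!(data[w + 1] + 2*w <= -8)) ==> (3*y == 3 ==> 4*w != -5))))
Before havoc w: forall w_1. (((q == -9 && 2*y != 7) ==> ((store(vec, y + 1, 2*q + y + 7)[w_1 + 1] < q - 2 ==> (w_1 != -3 && (!(store(vec, y + 1, 2*q + y + 7)[w_1 + 1] < q - 2)) && (3*y == 3 ==> 4*w_1 != -5))) && ((!(store(vec, y + 1, 2*q + y + 7)[w_1 + 1] < q - 2)) ==> (3*y == 3 ==> 4*w_1 != -5)))) && ((!(q == -9 && 2*y != 7)) ==> ((data[w_1 + 1] + 2*w_1 <= -8 ==> (3*y == 3 ==> 12*w_1 + 4*y != -5)) && ((!(data[w_1 + 1] + 2*w_1 <= -8)) ==> (3*y == 3 ==> 4*w_1 != -5)))))
Answer: WP = forall w_1. (((q == -9 && 2*y != 7) ==> ((store(vec, y + 1, 2*q + y + 7)[w_1 + 1] < q - 2 ==> (w_1 != -3 && (!(store(vec, y + 1, 2*q + y + 7)[w_1 + 1] < q - 2)) && (3*y == 3 ==> 4*w_1 != -5))) && ((!(store(vec, y + 1, 2*q + y + 7)[w_1 + 1] < q - 2)) ==> (3*y == 3 ==> 4*w_1 != -5)))) && ((!(q == -9 && 2*y != 7)) ==> ((data[w_1 + 1] + 2*w_1 <= -8 ==> (3*y == 3 ==> 12*w_1 + 4*y != -5)) && ((!(data[w_1 + 1] + 2*w_1 <= -8)) ==> (3*y == 3 ==> 4*w_1 != -5)))))


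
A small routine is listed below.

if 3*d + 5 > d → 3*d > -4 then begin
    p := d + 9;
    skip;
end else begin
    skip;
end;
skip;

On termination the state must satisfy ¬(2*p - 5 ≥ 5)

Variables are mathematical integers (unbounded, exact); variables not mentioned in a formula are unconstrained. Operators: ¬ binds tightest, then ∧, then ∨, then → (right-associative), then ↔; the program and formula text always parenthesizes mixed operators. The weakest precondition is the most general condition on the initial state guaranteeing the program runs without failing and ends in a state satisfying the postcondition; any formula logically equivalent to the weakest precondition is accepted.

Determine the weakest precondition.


Working backward. After the program, the postcondition ¬(2*p - 5 ≥ 5) must hold; in canonical form it is ¬(2*p ≥ 10).
Before skip: ¬(2*p ≥ 10)
Then branch requires ¬(2*d ≥ -8); else branch requires ¬(2*p ≥ 10).
Before the if: ((2*d > -5 → 3*d > -4) → (¬(2*d ≥ -8))) ∧ ((¬(2*d > -5 → 3*d > -4)) → (¬(2*p ≥ 10)))
Answer: WP = ((2*d > -5 → 3*d > -4) → (¬(2*d ≥ -8))) ∧ ((¬(2*d > -5 → 3*d > -4)) → (¬(2*p ≥ 10)))


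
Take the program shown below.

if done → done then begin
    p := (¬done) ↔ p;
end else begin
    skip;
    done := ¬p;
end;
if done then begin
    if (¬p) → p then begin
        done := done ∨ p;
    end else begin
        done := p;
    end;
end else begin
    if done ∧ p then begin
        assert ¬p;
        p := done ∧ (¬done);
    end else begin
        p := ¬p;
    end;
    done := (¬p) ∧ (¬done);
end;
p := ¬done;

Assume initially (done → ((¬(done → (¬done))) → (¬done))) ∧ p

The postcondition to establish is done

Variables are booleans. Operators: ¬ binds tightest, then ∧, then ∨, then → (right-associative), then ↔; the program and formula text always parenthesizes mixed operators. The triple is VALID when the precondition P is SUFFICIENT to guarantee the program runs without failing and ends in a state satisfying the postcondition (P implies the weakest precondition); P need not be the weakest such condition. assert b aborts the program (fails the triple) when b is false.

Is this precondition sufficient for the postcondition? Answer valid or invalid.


Working backward. After the program, done must hold.
Before p := ¬done: done
Then branch requires (((¬p) → p) → (done ∨ p)) ∧ ((¬((¬p) → p)) → p); else branch requires ((done ∧ p) → ((¬p) ∧ (¬done))) ∧ ((¬(done ∧ p)) → (p ∧ (¬done))).
Before the if: (done → ((((¬p) → p) → (done ∨ p)) ∧ ((¬((¬p) → p)) → p))) ∧ ((¬done) → (((done ∧ p) → ((¬p) ∧ (¬done))) ∧ ((¬(done ∧ p)) → (p ∧ (¬done)))))
Then branch requires (done → ((((¬((¬done) ↔ p)) → ((¬done) ↔ p)) → (done ∨ ((¬done) ↔ p))) ∧ ((¬((¬((¬done) ↔ p)) → ((¬done) ↔ p))) → ((¬done) ↔ p)))) ∧ ((¬done) → (((done ∧ ((¬done) ↔ p)) → ((¬((¬done) ↔ p)) ∧ (¬done))) ∧ ((¬(done ∧ ((¬done) ↔ p))) → (((¬done) ↔ p) ∧ (¬done))))); else branch requires (¬p) → ((¬((¬p) → p)) → p).
Before the if: (done → ((((¬((¬done) ↔ p)) → ((¬done) ↔ p)) → (done ∨ ((¬done) ↔ p))) ∧ ((¬((¬((¬done) ↔ p)) → ((¬done) ↔ p))) → ((¬done) ↔ p)))) ∧ ((¬done) → (((done ∧ ((¬done) ↔ p)) → ((¬((¬done) ↔ p)) ∧ (¬done))) ∧ ((¬(done ∧ ((¬done) ↔ p))) → (((¬done) ↔ p) ∧ (¬done)))))
The weakest precondition is (done → ((((¬((¬done) ↔ p)) → ((¬done) ↔ p)) → (done ∨ ((¬done) ↔ p))) ∧ ((¬((¬((¬done) ↔ p)) → ((¬done) ↔ p))) → ((¬done) ↔ p)))) ∧ ((¬done) → (((done ∧ ((¬done) ↔ p)) → ((¬((¬done) ↔ p)) ∧ (¬done))) ∧ ((¬(done ∧ ((¬done) ↔ p))) → (((¬done) ↔ p) ∧ (¬done))))).
Check whether (done → ((¬(done → (¬done))) → (¬done))) ∧ p implies it.
Every state satisfying the precondition satisfies the weakest precondition: the implication holds.
Answer: valid


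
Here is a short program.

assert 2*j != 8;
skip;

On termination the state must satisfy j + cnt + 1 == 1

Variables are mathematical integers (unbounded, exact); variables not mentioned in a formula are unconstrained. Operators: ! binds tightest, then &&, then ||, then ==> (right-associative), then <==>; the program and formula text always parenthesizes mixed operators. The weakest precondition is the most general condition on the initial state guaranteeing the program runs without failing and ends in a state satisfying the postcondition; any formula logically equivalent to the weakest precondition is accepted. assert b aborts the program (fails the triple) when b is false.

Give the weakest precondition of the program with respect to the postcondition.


Working backward. After the program, the postcondition j + cnt + 1 == 1 must hold; in canonical form it is cnt + j == 0.
Before skip: cnt + j == 0
Before assert 2*j != 8: 2*j != 8 && cnt + j == 0
Answer: WP = 2*j != 8 && cnt + j == 0


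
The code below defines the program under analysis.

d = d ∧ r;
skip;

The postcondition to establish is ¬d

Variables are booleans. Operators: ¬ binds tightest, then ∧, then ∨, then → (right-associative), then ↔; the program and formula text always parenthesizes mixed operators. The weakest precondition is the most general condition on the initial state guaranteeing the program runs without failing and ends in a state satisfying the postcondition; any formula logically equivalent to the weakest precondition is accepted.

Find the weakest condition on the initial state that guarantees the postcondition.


Working backward. After the program, ¬d must hold.
Before skip: ¬d
Before d := d ∧ r: ¬(d ∧ r)
Answer: WP = ¬(d ∧ r)


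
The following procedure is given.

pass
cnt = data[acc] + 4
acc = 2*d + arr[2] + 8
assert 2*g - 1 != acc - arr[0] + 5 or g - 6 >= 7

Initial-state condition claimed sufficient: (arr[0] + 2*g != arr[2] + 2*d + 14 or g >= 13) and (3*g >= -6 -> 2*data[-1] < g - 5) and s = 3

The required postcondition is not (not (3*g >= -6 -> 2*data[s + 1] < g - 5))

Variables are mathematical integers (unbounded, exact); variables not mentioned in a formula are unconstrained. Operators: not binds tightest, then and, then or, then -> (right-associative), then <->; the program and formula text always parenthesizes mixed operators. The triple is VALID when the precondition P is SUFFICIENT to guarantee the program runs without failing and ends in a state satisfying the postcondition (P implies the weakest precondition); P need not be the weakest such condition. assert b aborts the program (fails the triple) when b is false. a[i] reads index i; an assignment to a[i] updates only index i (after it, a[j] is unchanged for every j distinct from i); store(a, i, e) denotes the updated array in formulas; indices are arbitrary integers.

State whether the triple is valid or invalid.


Working backward. After the program, the postcondition not (not (3*g >= -6 -> 2*data[s + 1] < g - 5)) must hold; in canonical form it is 3*g >= -6 -> 2*data[s + 1] < g - 5.
Before assert 2*g - 1 != acc - arr[0] + 5 or g - 6 >= 7: (arr[0] + 2*g != acc + 6 or g >= 13) and (3*g >= -6 -> 2*data[s + 1] < g - 5)
Before acc := 2*d + arr[2] + 8: (arr[0] + 2*g != arr[2] + 2*d + 14 or g >= 13) and (3*g >= -6 -> 2*data[s + 1] < g - 5)
Before cnt := data[acc] + 4: (arr[0] + 2*g != arr[2] + 2*d + 14 or g >= 13) and (3*g >= -6 -> 2*data[s + 1] < g - 5)
Before skip: (arr[0] + 2*g != arr[2] + 2*d + 14 or g >= 13) and (3*g >= -6 -> 2*data[s + 1] < g - 5)
The weakest precondition is (arr[0] + 2*g != arr[2] + 2*d + 14 or g >= 13) and (3*g >= -6 -> 2*data[s + 1] < g - 5).
Check whether (arr[0] + 2*g != arr[2] + 2*d + 14 or g >= 13) and (3*g >= -6 -> 2*data[-1] < g - 5) and s = 3 implies it.
Countermodel: at the initial state arr = {[-1] = 1, [0] = 1, [2] = 13032, [4] = 1, elsewhere 1}, d = -6523, data = {[-1] = -3, [0] = -3, [2] = -3, [4] = 30152, elsewhere -3}, g = 0, s = 3, the precondition holds but the weakest precondition fails.
Answer: invalid


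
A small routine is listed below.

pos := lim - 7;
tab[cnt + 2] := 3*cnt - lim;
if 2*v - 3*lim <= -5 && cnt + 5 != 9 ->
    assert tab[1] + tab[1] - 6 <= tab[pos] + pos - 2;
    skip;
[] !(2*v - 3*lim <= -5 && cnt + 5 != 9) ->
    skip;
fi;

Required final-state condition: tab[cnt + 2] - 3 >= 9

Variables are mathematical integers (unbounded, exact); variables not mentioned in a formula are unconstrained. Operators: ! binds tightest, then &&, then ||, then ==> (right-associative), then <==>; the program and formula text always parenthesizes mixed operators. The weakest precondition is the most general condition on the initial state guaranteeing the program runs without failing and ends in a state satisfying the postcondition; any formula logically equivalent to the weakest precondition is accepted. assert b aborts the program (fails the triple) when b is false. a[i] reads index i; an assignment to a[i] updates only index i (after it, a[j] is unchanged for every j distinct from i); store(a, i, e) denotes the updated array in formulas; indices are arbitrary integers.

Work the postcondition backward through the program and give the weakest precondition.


Working backward. After the program, the postcondition tab[cnt + 2] - 3 >= 9 must hold; in canonical form it is tab[cnt + 2] >= 12.
Then branch requires 2*tab[1] <= tab[pos] + pos + 4 && tab[cnt + 2] >= 12; else branch requires tab[cnt + 2] >= 12.
Before the if: ((2*v <= 3*lim - 5 && cnt != 4) ==> (2*tab[1] <= tab[pos] + pos + 4 && tab[cnt + 2] >= 12)) && ((!(2*v <= 3*lim - 5 && cnt != 4)) ==> tab[cnt + 2] >= 12)
Before tab[cnt + 2] := 3*cnt - lim: ((2*v <= 3*lim - 5 && cnt != 4) ==> (2*store(tab, cnt + 2, 3*cnt - lim)[1] <= store(tab, cnt + 2, 3*cnt - lim)[pos] + pos + 4 && store(tab, cnt + 2, 3*cnt - lim)[cnt + 2] >= 12)) && ((!(2*v <= 3*lim - 5 && cnt != 4)) ==> store(tab, cnt + 2, 3*cnt - lim)[cnt + 2] >= 12)
Before pos := lim - 7: ((2*v <= 3*lim - 5 && cnt != 4) ==> (2*store(tab, cnt + 2, 3*cnt - lim)[1] <= store(tab, cnt + 2, 3*cnt - lim)[lim - 7] + lim - 3 && store(tab, cnt + 2, 3*cnt - lim)[cnt + 2] >= 12)) && ((!(2*v <= 3*lim - 5 && cnt != 4)) ==> store(tab, cnt + 2, 3*cnt - lim)[cnt + 2] >= 12)
Answer: WP = ((2*v <= 3*lim - 5 && cnt != 4) ==> (2*store(tab, cnt + 2, 3*cnt - lim)[1] <= store(tab, cnt + 2, 3*cnt - lim)[lim - 7] + lim - 3 && store(tab, cnt + 2, 3*cnt - lim)[cnt + 2] >= 12)) && ((!(2*v <= 3*lim - 5 && cnt != 4)) ==> store(tab, cnt + 2, 3*cnt - lim)[cnt + 2] >= 12)


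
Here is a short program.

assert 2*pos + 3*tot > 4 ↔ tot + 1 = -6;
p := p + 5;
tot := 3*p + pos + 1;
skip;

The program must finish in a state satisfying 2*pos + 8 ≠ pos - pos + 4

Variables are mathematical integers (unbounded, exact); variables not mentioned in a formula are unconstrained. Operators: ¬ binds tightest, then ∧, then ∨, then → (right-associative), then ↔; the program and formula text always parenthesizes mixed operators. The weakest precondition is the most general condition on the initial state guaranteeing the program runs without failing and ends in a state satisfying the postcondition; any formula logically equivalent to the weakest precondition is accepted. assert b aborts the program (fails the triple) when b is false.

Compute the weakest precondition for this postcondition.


Working backward. After the program, the postcondition 2*pos + 8 ≠ pos - pos + 4 must hold; in canonical form it is 2*pos ≠ -4.
Before skip: 2*pos ≠ -4
Before tot := 3*p + pos + 1: 2*pos ≠ -4
Before p := p + 5: 2*pos ≠ -4
Before assert 2*pos + 3*tot > 4 ↔ tot + 1 = -6: (2*pos + 3*tot > 4 ↔ tot = -7) ∧ 2*pos ≠ -4
Answer: WP = (2*pos + 3*tot > 4 ↔ tot = -7) ∧ 2*pos ≠ -4


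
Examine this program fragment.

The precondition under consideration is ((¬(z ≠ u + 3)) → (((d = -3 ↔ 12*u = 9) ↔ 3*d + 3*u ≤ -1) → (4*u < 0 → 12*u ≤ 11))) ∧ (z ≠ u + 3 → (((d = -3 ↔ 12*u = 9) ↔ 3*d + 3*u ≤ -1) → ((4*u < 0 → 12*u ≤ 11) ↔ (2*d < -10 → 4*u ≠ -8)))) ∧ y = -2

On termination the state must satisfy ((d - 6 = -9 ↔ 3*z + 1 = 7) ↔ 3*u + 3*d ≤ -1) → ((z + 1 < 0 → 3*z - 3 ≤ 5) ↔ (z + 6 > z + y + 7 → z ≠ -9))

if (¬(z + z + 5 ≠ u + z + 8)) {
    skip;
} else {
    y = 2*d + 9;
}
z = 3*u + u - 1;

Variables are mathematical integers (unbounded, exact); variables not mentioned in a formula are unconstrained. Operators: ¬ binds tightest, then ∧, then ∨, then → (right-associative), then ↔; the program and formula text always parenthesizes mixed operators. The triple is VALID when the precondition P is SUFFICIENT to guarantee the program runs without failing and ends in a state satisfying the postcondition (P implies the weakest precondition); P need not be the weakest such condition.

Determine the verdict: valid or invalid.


Working backward. After the program, the postcondition ((d - 6 = -9 ↔ 3*z + 1 = 7) ↔ 3*u + 3*d ≤ -1) → ((z + 1 < 0 → 3*z - 3 ≤ 5) ↔ (z + 6 > z + y + 7 → z ≠ -9)) must hold; in canonical form it is ((d = -3 ↔ 3*z = 6) ↔ 3*d + 3*u ≤ -1) → ((z < -1 → 3*z ≤ 8) ↔ (y < -1 → z ≠ -9)).
Before z := 3*u + u - 1: ((d = -3 ↔ 12*u = 9) ↔ 3*d + 3*u ≤ -1) → ((4*u < 0 → 12*u ≤ 11) ↔ (y < -1 → 4*u ≠ -8))
Then branch requires ((d = -3 ↔ 12*u = 9) ↔ 3*d + 3*u ≤ -1) → ((4*u < 0 → 12*u ≤ 11) ↔ (y < -1 → 4*u ≠ -8)); else branch requires ((d = -3 ↔ 12*u = 9) ↔ 3*d + 3*u ≤ -1) → ((4*u < 0 → 12*u ≤ 11) ↔ (2*d < -10 → 4*u ≠ -8)).
Before the if: ((¬(z ≠ u + 3)) → (((d = -3 ↔ 12*u = 9) ↔ 3*d + 3*u ≤ -1) → ((4*u < 0 → 12*u ≤ 11) ↔ (y < -1 → 4*u ≠ -8)))) ∧ (z ≠ u + 3 → (((d = -3 ↔ 12*u = 9) ↔ 3*d + 3*u ≤ -1) → ((4*u < 0 → 12*u ≤ 11) ↔ (2*d < -10 → 4*u ≠ -8))))
The weakest precondition is ((¬(z ≠ u + 3)) → (((d = -3 ↔ 12*u = 9) ↔ 3*d + 3*u ≤ -1) → ((4*u < 0 → 12*u ≤ 11) ↔ (y < -1 → 4*u ≠ -8)))) ∧ (z ≠ u + 3 → (((d = -3 ↔ 12*u = 9) ↔ 3*d + 3*u ≤ -1) → ((4*u < 0 → 12*u ≤ 11) ↔ (2*d < -10 → 4*u ≠ -8)))).
Check whether ((¬(z ≠ u + 3)) → (((d = -3 ↔ 12*u = 9) ↔ 3*d + 3*u ≤ -1) → (4*u < 0 → 12*u ≤ 11))) ∧ (z ≠ u + 3 → (((d = -3 ↔ 12*u = 9) ↔ 3*d + 3*u ≤ -1) → ((4*u < 0 → 12*u ≤ 11) ↔ (2*d < -10 → 4*u ≠ -8)))) ∧ y = -2 implies it.
Countermodel: at the initial state d = -4, u = -2, y = -2, z = 1, the precondition holds but the weakest precondition fails.
Answer: invalid


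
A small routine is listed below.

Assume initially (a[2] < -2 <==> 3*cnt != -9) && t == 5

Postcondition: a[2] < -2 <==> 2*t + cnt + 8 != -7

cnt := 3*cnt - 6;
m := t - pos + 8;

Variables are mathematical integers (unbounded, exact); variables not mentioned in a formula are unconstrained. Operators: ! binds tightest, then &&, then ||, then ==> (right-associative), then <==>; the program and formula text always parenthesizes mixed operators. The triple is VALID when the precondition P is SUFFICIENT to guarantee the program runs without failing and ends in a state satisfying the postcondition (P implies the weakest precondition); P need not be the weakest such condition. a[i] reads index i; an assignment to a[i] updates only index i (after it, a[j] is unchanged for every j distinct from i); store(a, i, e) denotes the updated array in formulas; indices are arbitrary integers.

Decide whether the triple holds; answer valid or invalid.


Working backward. After the program, the postcondition a[2] < -2 <==> 2*t + cnt + 8 != -7 must hold; in canonical form it is a[2] < -2 <==> cnt + 2*t != -15.
Before m := t - pos + 8: a[2] < -2 <==> cnt + 2*t != -15
Before cnt := 3*cnt - 6: a[2] < -2 <==> 3*cnt + 2*t != -9
The weakest precondition is a[2] < -2 <==> 3*cnt + 2*t != -9.
Check whether (a[2] < -2 <==> 3*cnt != -9) && t == 5 implies it.
Countermodel: at the initial state a = {[2] = -2, elsewhere -2}, cnt = -3, t = 5, the precondition holds but the weakest precondition fails.
Answer: invalid


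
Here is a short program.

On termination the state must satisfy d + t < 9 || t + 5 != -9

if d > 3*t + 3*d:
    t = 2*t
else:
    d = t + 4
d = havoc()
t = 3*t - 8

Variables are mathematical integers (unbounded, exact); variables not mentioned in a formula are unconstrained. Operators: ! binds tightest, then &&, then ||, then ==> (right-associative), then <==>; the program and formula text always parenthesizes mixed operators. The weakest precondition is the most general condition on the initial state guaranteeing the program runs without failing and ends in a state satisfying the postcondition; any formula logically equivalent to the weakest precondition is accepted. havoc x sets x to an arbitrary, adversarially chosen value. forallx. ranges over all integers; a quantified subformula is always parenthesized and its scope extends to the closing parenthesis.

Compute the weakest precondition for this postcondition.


Working backward. After the program, the postcondition d + t < 9 || t + 5 != -9 must hold; in canonical form it is d + t < 9 || t != -14.
Before t := 3*t - 8: d + 3*t < 17 || 3*t != -6
Before havoc d: forall d_1. (d_1 + 3*t < 17 || 3*t != -6)
Then branch requires forall d_1. (d_1 + 6*t < 17 || 6*t != -6); else branch requires forall d_1. (d_1 + 3*t < 17 || 3*t != -6).
Before the if: (2*d + 3*t < 0 ==> (forall d_1. (d_1 + 6*t < 17 || 6*t != -6))) && ((!(2*d + 3*t < 0)) ==> (forall d_1. (d_1 + 3*t < 17 || 3*t != -6)))
Answer: WP = (2*d + 3*t < 0 ==> (forall d_1. (d_1 + 6*t < 17 || 6*t != -6))) && ((!(2*d + 3*t < 0)) ==> (forall d_1. (d_1 + 3*t < 17 || 3*t != -6)))


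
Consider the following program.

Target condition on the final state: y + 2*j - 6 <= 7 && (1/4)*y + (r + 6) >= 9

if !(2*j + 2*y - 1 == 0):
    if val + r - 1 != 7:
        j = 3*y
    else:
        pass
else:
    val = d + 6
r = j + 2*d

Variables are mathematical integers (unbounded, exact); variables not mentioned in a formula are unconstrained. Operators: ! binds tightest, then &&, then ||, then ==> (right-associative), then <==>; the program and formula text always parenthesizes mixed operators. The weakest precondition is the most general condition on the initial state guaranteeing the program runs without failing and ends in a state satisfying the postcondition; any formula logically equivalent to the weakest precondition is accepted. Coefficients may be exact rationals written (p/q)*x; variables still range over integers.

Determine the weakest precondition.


Working backward. After the program, the postcondition y + 2*j - 6 <= 7 && (1/4)*y + (r + 6) >= 9 must hold; in canonical form it is 2*j + y <= 13 && r + (1/4)*y >= 3.
Before r := j + 2*d: 2*j + y <= 13 && 2*d + j + (1/4)*y >= 3
Then branch requires (r + val != 8 ==> (7*y <= 13 && 2*d + (13/4)*y >= 3)) && ((!(r + val != 8)) ==> (2*j + y <= 13 && 2*d + j + (1/4)*y >= 3)); else branch requires 2*j + y <= 13 && 2*d + j + (1/4)*y >= 3.
Before the if: ((!(2*j + 2*y == 1)) ==> ((r + val != 8 ==> (7*y <= 13 && 2*d + (13/4)*y >= 3)) && ((!(r + val != 8)) ==> (2*j + y <= 13 && 2*d + j + (1/4)*y >= 3)))) && (2*j + 2*y == 1 ==> (2*j + y <= 13 && 2*d + j + (1/4)*y >= 3))
Answer: WP = ((!(2*j + 2*y == 1)) ==> ((r + val != 8 ==> (7*y <= 13 && 2*d + (13/4)*y >= 3)) && ((!(r + val != 8)) ==> (2*j + y <= 13 && 2*d + j + (1/4)*y >= 3)))) && (2*j + 2*y == 1 ==> (2*j + y <= 13 && 2*d + j + (1/4)*y >= 3))


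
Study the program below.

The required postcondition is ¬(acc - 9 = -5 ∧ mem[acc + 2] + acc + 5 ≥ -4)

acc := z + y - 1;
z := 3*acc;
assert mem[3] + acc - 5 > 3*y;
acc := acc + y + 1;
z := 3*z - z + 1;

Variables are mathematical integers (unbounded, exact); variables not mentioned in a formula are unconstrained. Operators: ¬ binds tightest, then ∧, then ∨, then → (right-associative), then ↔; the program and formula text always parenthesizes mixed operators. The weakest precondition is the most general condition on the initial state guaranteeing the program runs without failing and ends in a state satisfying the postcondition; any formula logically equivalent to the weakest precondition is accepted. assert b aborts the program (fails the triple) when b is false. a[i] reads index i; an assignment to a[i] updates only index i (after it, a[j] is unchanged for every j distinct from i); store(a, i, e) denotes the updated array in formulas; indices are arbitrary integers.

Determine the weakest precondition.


Working backward. After the program, the postcondition ¬(acc - 9 = -5 ∧ mem[acc + 2] + acc + 5 ≥ -4) must hold; in canonical form it is ¬(acc = 4 ∧ mem[acc + 2] + acc ≥ -9).
Before z := 3*z - z + 1: ¬(acc = 4 ∧ mem[acc + 2] + acc ≥ -9)
Before acc := acc + y + 1: ¬(acc + y = 3 ∧ mem[acc + y + 3] + acc + y ≥ -10)
Before assert mem[3] + acc - 5 > 3*y: mem[3] + acc > 3*y + 5 ∧ (¬(acc + y = 3 ∧ mem[acc + y + 3] + acc + y ≥ -10))
Before z := 3*acc: mem[3] + acc > 3*y + 5 ∧ (¬(acc + y = 3 ∧ mem[acc + y + 3] + acc + y ≥ -10))
Before acc := z + y - 1: mem[3] + z > 2*y + 6 ∧ (¬(2*y + z = 4 ∧ mem[2*y + z + 2] + 2*y + z ≥ -9))
Answer: WP = mem[3] + z > 2*y + 6 ∧ (¬(2*y + z = 4 ∧ mem[2*y + z + 2] + 2*y + z ≥ -9))


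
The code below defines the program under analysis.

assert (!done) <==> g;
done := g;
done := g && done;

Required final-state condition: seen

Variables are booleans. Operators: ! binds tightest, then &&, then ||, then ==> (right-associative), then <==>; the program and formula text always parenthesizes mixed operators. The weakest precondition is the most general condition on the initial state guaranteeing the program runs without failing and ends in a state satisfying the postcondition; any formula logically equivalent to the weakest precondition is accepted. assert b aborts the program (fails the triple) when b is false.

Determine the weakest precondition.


Working backward. After the program, seen must hold.
Before done := g && done: seen
Before done := g: seen
Before assert (!done) <==> g: ((!done) <==> g) && seen
Answer: WP = ((!done) <==> g) && seen


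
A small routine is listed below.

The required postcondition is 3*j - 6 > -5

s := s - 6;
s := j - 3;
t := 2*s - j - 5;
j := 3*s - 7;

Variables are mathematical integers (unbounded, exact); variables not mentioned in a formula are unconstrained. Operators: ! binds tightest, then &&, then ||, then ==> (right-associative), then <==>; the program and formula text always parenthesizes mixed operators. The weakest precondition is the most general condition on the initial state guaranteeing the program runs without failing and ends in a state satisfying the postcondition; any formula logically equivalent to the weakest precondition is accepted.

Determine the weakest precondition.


Working backward. After the program, the postcondition 3*j - 6 > -5 must hold; in canonical form it is 3*j > 1.
Before j := 3*s - 7: 9*s > 22
Before t := 2*s - j - 5: 9*s > 22
Before s := j - 3: 9*j > 49
Before s := s - 6: 9*j > 49
Answer: WP = 9*j > 49


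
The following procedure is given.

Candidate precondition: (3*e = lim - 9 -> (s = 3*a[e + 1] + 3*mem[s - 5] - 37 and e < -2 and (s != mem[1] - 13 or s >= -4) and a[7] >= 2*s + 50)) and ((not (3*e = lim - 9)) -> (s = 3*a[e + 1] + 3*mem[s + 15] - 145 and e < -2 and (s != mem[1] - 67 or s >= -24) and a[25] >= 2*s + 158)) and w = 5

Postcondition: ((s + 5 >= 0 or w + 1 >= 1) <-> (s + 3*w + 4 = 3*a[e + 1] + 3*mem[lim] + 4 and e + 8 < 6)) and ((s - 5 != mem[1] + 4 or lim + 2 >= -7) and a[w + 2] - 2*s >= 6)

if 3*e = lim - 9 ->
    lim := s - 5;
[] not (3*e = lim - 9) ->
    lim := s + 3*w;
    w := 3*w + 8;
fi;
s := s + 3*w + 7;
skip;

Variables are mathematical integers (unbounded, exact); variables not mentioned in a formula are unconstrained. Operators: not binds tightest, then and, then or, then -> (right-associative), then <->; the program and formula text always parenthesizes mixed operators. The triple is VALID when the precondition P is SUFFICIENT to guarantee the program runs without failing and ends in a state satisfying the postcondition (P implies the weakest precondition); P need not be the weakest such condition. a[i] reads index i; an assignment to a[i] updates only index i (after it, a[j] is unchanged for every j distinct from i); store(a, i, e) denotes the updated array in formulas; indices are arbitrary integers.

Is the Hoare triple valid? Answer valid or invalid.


Working backward. After the program, the postcondition ((s + 5 >= 0 or w + 1 >= 1) <-> (s + 3*w + 4 = 3*a[e + 1] + 3*mem[lim] + 4 and e + 8 < 6)) and ((s - 5 != mem[1] + 4 or lim + 2 >= -7) and a[w + 2] - 2*s >= 6) must hold; in canonical form it is ((s >= -5 or w >= 0) <-> (s + 3*w = 3*a[e + 1] + 3*mem[lim] and e < -2)) and (s != mem[1] + 9 or lim >= -9) and a[w + 2] >= 2*s + 6.
Before skip: ((s >= -5 or w >= 0) <-> (s + 3*w = 3*a[e + 1] + 3*mem[lim] and e < -2)) and (s != mem[1] + 9 or lim >= -9) and a[w + 2] >= 2*s + 6
Before s := s + 3*w + 7: ((s + 3*w >= -12 or w >= 0) <-> (s + 6*w = 3*a[e + 1] + 3*mem[lim] - 7 and e < -2)) and (s + 3*w != mem[1] + 2 or lim >= -9) and a[w + 2] >= 2*s + 6*w + 20
Then branch requires ((s + 3*w >= -12 or w >= 0) <-> (s + 6*w = 3*a[e + 1] + 3*mem[s - 5] - 7 and e < -2)) and (s + 3*w != mem[1] + 2 or s >= -4) and a[w + 2] >= 2*s + 6*w + 20; else branch requires ((s + 9*w >= -36 or 3*w >= -8) <-> (s + 18*w = 3*a[e + 1] + 3*mem[s + 3*w] - 55 and e < -2)) and (s + 9*w != mem[1] - 22 or s + 3*w >= -9) and a[3*w + 10] >= 2*s + 18*w + 68.
Before the if: (3*e = lim - 9 -> (((s + 3*w >= -12 or w >= 0) <-> (s + 6*w = 3*a[e + 1] + 3*mem[s - 5] - 7 and e < -2)) and (s + 3*w != mem[1] + 2 or s >= -4) and a[w + 2] >= 2*s + 6*w + 20)) and ((not (3*e = lim - 9)) -> (((s + 9*w >= -36 or 3*w >= -8) <-> (s + 18*w = 3*a[e + 1] + 3*mem[s + 3*w] - 55 and e < -2)) and (s + 9*w != mem[1] - 22 or s + 3*w >= -9) and a[3*w + 10] >= 2*s + 18*w + 68))
The weakest precondition is (3*e = lim - 9 -> (((s + 3*w >= -12 or w >= 0) <-> (s + 6*w = 3*a[e + 1] + 3*mem[s - 5] - 7 and e < -2)) and (s + 3*w != mem[1] + 2 or s >= -4) and a[w + 2] >= 2*s + 6*w + 20)) and ((not (3*e = lim - 9)) -> (((s + 9*w >= -36 or 3*w >= -8) <-> (s + 18*w = 3*a[e + 1] + 3*mem[s + 3*w] - 55 and e < -2)) and (s + 9*w != mem[1] - 22 or s + 3*w >= -9) and a[3*w + 10] >= 2*s + 18*w + 68)).
Check whether (3*e = lim - 9 -> (s = 3*a[e + 1] + 3*mem[s - 5] - 37 and e < -2 and (s != mem[1] - 13 or s >= -4) and a[7] >= 2*s + 50)) and ((not (3*e = lim - 9)) -> (s = 3*a[e + 1] + 3*mem[s + 15] - 145 and e < -2 and (s != mem[1] - 67 or s >= -24) and a[25] >= 2*s + 158)) and w = 5 implies it.
Every state satisfying the precondition satisfies the weakest precondition: the implication holds.
Answer: valid


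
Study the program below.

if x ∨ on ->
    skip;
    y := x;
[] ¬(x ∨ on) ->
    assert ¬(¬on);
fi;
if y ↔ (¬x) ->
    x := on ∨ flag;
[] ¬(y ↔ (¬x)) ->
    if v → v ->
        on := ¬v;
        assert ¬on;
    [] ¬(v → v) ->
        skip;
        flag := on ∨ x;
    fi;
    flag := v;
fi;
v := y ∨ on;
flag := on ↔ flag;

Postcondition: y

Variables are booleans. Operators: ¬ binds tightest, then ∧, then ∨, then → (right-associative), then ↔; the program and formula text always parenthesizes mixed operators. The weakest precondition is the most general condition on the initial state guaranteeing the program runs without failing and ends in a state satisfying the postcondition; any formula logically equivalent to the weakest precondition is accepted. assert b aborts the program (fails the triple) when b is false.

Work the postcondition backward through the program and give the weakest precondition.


Working backward. After the program, y must hold.
Before flag := on ↔ flag: y
Before v := y ∨ on: y
Then branch requires y; else branch requires v ∧ y.
Before the if: ((y ↔ (¬x)) → y) ∧ ((¬(y ↔ (¬x))) → (v ∧ y))
Then branch requires ((x ↔ (¬x)) → x) ∧ ((¬(x ↔ (¬x))) → (v ∧ x)); else branch requires on ∧ ((y ↔ (¬x)) → y) ∧ ((¬(y ↔ (¬x))) → (v ∧ y)).
Before the if: ((x ∨ on) → (((x ↔ (¬x)) → x) ∧ ((¬(x ↔ (¬x))) → (v ∧ x)))) ∧ ((¬(x ∨ on)) → (on ∧ ((y ↔ (¬x)) → y) ∧ ((¬(y ↔ (¬x))) → (v ∧ y))))
Answer: WP = ((x ∨ on) → (((x ↔ (¬x)) → x) ∧ ((¬(x ↔ (¬x))) → (v ∧ x)))) ∧ ((¬(x ∨ on)) → (on ∧ ((y ↔ (¬x)) → y) ∧ ((¬(y ↔ (¬x))) → (v ∧ y))))


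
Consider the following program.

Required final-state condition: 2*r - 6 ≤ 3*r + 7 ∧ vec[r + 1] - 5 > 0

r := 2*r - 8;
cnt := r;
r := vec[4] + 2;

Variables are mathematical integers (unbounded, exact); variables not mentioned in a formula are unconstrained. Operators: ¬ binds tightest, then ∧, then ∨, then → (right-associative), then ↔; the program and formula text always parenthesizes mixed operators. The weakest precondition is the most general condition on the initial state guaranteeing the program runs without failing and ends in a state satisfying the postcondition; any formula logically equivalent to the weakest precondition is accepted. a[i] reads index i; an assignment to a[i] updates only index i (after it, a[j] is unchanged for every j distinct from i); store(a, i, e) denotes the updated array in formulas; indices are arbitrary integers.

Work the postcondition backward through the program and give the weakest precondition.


Working backward. After the program, the postcondition 2*r - 6 ≤ 3*r + 7 ∧ vec[r + 1] - 5 > 0 must hold; in canonical form it is r ≥ -13 ∧ vec[r + 1] > 5.
Before r := vec[4] + 2: vec[4] ≥ -15 ∧ vec[vec[4] + 3] > 5
Before cnt := r: vec[4] ≥ -15 ∧ vec[vec[4] + 3] > 5
Before r := 2*r - 8: vec[4] ≥ -15 ∧ vec[vec[4] + 3] > 5
Answer: WP = vec[4] ≥ -15 ∧ vec[vec[4] + 3] > 5


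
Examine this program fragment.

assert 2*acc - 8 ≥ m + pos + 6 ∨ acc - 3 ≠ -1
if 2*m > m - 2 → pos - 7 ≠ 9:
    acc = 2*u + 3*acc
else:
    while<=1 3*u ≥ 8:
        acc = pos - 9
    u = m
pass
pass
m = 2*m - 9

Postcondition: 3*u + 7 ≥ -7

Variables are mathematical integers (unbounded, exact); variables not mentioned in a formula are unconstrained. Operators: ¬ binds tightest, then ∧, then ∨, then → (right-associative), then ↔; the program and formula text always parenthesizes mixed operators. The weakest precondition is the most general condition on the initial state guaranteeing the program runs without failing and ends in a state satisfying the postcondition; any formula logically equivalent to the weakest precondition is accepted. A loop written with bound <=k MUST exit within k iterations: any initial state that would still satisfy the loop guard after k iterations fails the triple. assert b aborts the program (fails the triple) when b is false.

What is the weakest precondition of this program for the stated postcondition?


Working backward. After the program, the postcondition 3*u + 7 ≥ -7 must hold; in canonical form it is 3*u ≥ -14.
Before m := 2*m - 9: 3*u ≥ -14
Before skip: 3*u ≥ -14
Before skip: 3*u ≥ -14
Then branch requires 3*u ≥ -14; else branch requires (3*u ≥ 8 → ((¬(3*u ≥ 8)) ∧ 3*m ≥ -14)) ∧ ((¬(3*u ≥ 8)) → 3*m ≥ -14).
Before the if: ((m > -2 → pos ≠ 16) → 3*u ≥ -14) ∧ ((¬(m > -2 → pos ≠ 16)) → ((3*u ≥ 8 → ((¬(3*u ≥ 8)) ∧ 3*m ≥ -14)) ∧ ((¬(3*u ≥ 8)) → 3*m ≥ -14)))
Before assert 2*acc - 8 ≥ m + pos + 6 ∨ acc - 3 ≠ -1: (2*acc ≥ m + pos + 14 ∨ acc ≠ 2) ∧ ((m > -2 → pos ≠ 16) → 3*u ≥ -14) ∧ ((¬(m > -2 → pos ≠ 16)) → ((3*u ≥ 8 → ((¬(3*u ≥ 8)) ∧ 3*m ≥ -14)) ∧ ((¬(3*u ≥ 8)) → 3*m ≥ -14)))
Answer: WP = (2*acc ≥ m + pos + 14 ∨ acc ≠ 2) ∧ ((m > -2 → pos ≠ 16) → 3*u ≥ -14) ∧ ((¬(m > -2 → pos ≠ 16)) → ((3*u ≥ 8 → ((¬(3*u ≥ 8)) ∧ 3*m ≥ -14)) ∧ ((¬(3*u ≥ 8)) → 3*m ≥ -14)))


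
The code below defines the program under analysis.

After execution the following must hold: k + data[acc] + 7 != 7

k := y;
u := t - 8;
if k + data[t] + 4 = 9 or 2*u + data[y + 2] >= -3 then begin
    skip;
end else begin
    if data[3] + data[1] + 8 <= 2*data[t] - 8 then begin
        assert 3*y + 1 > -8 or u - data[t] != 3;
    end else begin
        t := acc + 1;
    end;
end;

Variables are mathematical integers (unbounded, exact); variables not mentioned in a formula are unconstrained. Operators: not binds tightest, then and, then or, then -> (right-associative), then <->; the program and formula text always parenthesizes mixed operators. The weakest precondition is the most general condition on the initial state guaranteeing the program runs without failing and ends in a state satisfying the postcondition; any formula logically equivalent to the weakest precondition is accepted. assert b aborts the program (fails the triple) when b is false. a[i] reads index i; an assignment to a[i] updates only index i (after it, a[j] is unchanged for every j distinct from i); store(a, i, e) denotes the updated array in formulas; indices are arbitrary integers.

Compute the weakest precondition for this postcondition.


Working backward. After the program, the postcondition k + data[acc] + 7 != 7 must hold; in canonical form it is data[acc] + k != 0.
Then branch requires data[acc] + k != 0; else branch requires (data[1] + data[3] <= 2*data[t] - 16 -> ((3*y > -9 or u != data[t] + 3) and data[acc] + k != 0)) and ((not (data[1] + data[3] <= 2*data[t] - 16)) -> data[acc] + k != 0).
Before the if: ((data[t] + k = 5 or data[y + 2] + 2*u >= -3) -> data[acc] + k != 0) and ((not (data[t] + k = 5 or data[y + 2] + 2*u >= -3)) -> ((data[1] + data[3] <= 2*data[t] - 16 -> ((3*y > -9 or u != data[t] + 3) and data[acc] + k != 0)) and ((not (data[1] + data[3] <= 2*data[t] - 16)) -> data[acc] + k != 0)))
Before u := t - 8: ((data[t] + k = 5 or data[y + 2] + 2*t >= 13) -> data[acc] + k != 0) and ((not (data[t] + k = 5 or data[y + 2] + 2*t >= 13)) -> ((data[1] + data[3] <= 2*data[t] - 16 -> ((3*y > -9 or t != data[t] + 11) and data[acc] + k != 0)) and ((not (data[1] + data[3] <= 2*data[t] - 16)) -> data[acc] + k != 0)))
Before k := y: ((data[t] + y = 5 or data[y + 2] + 2*t >= 13) -> data[acc] + y != 0) and ((not (data[t] + y = 5 or data[y + 2] + 2*t >= 13)) -> ((data[1] + data[3] <= 2*data[t] - 16 -> ((3*y > -9 or t != data[t] + 11) and data[acc] + y != 0)) and ((not (data[1] + data[3] <= 2*data[t] - 16)) -> data[acc] + y != 0)))
Answer: WP = ((data[t] + y = 5 or data[y + 2] + 2*t >= 13) -> data[acc] + y != 0) and ((not (data[t] + y = 5 or data[y + 2] + 2*t >= 13)) -> ((data[1] + data[3] <= 2*data[t] - 16 -> ((3*y > -9 or t != data[t] + 11) and data[acc] + y != 0)) and ((not (data[1] + data[3] <= 2*data[t] - 16)) -> data[acc] + y != 0)))


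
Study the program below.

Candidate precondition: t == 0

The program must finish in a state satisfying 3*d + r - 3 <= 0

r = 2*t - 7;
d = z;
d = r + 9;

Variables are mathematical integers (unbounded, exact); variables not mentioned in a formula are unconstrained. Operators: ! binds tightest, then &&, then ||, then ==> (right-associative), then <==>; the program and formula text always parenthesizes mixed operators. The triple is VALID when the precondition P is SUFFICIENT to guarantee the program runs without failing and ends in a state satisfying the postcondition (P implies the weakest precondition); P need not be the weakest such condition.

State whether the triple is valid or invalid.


Working backward. After the program, the postcondition 3*d + r - 3 <= 0 must hold; in canonical form it is 3*d + r <= 3.
Before d := r + 9: 4*r <= -24
Before d := z: 4*r <= -24
Before r := 2*t - 7: 8*t <= 4
The weakest precondition is 8*t <= 4.
Check whether t == 0 implies it.
Every state satisfying the precondition satisfies the weakest precondition: the implication holds.
Answer: valid
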